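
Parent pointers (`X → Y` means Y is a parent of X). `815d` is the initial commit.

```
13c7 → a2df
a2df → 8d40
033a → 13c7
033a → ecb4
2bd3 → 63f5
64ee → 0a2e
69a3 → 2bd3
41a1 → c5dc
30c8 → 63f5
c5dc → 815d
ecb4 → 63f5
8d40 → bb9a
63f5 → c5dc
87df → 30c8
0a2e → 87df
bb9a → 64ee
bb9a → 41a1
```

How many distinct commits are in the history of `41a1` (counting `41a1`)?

Walking parent pointers from 41a1: reachable set = {41a1, 815d, c5dc}.
That is 3 commits.

3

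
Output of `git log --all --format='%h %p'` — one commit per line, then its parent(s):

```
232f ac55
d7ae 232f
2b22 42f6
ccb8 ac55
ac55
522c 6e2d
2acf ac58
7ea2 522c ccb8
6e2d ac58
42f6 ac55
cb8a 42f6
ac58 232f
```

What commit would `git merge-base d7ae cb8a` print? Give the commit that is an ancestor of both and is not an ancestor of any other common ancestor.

ac55

Ancestors of d7ae: {232f, ac55, d7ae}.
Ancestors of cb8a: {42f6, ac55, cb8a}.
Common ancestors: {ac55}.
The only common ancestor is ac55, so it is the merge base.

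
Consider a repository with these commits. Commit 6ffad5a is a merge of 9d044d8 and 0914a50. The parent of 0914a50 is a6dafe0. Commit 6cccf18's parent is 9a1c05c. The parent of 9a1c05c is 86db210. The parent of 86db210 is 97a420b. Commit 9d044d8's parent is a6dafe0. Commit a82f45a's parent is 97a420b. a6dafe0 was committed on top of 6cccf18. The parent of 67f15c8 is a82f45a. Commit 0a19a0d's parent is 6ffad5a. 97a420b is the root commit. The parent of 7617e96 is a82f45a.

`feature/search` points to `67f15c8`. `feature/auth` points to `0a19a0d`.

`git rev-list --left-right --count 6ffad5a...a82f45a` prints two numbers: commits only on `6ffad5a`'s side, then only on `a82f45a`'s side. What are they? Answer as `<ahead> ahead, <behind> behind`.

7 ahead, 1 behind

Reachable from 6ffad5a: {0914a50, 6cccf18, 6ffad5a, 86db210, 97a420b, 9a1c05c, 9d044d8, a6dafe0}.
Reachable from a82f45a: {97a420b, a82f45a}.
Only in 6ffad5a's history (ahead): {0914a50, 6cccf18, 6ffad5a, 86db210, 9a1c05c, 9d044d8, a6dafe0} — 7.
Only in a82f45a's history (behind): {a82f45a} — 1.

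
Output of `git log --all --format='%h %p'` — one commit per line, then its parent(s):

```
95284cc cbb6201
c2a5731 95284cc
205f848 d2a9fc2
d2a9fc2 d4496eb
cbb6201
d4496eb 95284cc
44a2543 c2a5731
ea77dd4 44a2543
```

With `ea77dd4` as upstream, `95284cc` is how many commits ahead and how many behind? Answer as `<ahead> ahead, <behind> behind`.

Reachable from 95284cc: {95284cc, cbb6201}.
Reachable from ea77dd4: {44a2543, 95284cc, c2a5731, cbb6201, ea77dd4}.
Only in 95284cc's history (ahead): {} — 0.
Only in ea77dd4's history (behind): {44a2543, c2a5731, ea77dd4} — 3.

0 ahead, 3 behind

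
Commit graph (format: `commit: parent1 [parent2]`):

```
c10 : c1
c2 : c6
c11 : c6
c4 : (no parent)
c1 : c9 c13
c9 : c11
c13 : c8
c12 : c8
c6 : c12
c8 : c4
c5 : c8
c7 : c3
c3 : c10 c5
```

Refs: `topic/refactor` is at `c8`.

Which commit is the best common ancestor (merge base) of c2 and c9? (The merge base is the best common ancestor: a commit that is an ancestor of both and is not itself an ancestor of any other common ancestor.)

c6

Ancestors of c2: {c12, c2, c4, c6, c8}.
Ancestors of c9: {c11, c12, c4, c6, c8, c9}.
Common ancestors: {c12, c4, c6, c8}.
Among these, c6 is not an ancestor of any other common ancestor — it is the merge base.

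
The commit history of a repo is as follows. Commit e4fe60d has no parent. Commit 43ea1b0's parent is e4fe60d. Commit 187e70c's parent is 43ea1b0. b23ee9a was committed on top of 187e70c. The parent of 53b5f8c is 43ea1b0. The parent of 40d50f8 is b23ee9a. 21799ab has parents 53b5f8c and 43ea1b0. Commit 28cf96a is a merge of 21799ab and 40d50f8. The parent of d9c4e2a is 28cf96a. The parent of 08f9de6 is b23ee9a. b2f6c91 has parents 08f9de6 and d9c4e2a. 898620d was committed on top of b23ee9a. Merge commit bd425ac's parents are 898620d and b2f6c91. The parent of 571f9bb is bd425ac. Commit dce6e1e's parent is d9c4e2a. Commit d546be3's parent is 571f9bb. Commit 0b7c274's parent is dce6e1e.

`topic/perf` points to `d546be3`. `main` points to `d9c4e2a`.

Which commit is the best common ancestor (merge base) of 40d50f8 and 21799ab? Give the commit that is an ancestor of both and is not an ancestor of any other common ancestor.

Ancestors of 40d50f8: {187e70c, 40d50f8, 43ea1b0, b23ee9a, e4fe60d}.
Ancestors of 21799ab: {21799ab, 43ea1b0, 53b5f8c, e4fe60d}.
Common ancestors: {43ea1b0, e4fe60d}.
Among these, 43ea1b0 is not an ancestor of any other common ancestor — it is the merge base.

43ea1b0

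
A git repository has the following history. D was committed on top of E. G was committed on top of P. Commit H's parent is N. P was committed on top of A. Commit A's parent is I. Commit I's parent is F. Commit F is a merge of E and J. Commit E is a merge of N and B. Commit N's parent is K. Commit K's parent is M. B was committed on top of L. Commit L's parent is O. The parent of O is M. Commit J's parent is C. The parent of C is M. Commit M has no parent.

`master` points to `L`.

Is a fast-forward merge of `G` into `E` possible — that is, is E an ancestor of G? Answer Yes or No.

A fast-forward from E to G is possible iff E is an ancestor of G.
Ancestors of G: {A, B, C, E, F, G, I, J, K, L, M, N, O, P}.
E is among them, so fast-forward is possible.

Yes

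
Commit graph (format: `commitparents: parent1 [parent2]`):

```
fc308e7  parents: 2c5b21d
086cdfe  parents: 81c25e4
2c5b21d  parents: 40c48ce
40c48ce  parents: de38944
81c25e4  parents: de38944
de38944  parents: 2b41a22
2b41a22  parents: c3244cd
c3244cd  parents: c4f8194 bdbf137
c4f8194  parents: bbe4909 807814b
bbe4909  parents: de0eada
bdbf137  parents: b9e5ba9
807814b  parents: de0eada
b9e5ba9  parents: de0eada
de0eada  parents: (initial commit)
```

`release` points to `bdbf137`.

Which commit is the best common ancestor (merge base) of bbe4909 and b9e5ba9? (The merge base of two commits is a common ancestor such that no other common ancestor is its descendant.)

de0eada

Ancestors of bbe4909: {bbe4909, de0eada}.
Ancestors of b9e5ba9: {b9e5ba9, de0eada}.
Common ancestors: {de0eada}.
The only common ancestor is de0eada, so it is the merge base.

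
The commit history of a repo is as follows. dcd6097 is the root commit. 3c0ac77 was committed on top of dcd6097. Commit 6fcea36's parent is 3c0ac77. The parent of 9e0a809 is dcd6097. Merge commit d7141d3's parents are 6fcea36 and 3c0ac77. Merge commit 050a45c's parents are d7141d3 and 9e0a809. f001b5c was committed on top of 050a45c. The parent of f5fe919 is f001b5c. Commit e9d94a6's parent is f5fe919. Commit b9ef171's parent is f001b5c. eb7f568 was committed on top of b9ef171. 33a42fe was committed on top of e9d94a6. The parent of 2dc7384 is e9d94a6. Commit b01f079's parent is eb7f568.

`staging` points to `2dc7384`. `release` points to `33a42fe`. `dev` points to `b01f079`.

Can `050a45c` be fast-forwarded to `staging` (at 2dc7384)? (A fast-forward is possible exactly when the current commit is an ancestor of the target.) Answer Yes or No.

Yes

A fast-forward from 050a45c to 2dc7384 is possible iff 050a45c is an ancestor of 2dc7384.
Ancestors of 2dc7384: {050a45c, 2dc7384, 3c0ac77, 6fcea36, 9e0a809, d7141d3, dcd6097, e9d94a6, f001b5c, f5fe919}.
050a45c is among them, so fast-forward is possible.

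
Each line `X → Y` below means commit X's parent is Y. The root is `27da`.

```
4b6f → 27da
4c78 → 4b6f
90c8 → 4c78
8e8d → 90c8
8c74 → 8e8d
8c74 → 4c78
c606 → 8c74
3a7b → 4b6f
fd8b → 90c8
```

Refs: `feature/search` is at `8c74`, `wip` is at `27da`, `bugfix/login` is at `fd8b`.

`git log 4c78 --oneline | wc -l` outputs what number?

3

Walking parent pointers from 4c78: reachable set = {27da, 4b6f, 4c78}.
That is 3 commits.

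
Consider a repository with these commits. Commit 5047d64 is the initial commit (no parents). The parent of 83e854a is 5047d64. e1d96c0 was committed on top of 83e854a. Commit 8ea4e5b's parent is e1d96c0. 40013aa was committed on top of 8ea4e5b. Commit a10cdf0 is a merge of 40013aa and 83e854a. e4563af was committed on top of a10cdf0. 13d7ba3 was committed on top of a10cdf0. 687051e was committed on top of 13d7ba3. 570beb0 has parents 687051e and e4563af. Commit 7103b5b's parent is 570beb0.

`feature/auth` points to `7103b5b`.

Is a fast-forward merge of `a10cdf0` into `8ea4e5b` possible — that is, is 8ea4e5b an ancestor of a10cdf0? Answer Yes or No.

A fast-forward from 8ea4e5b to a10cdf0 is possible iff 8ea4e5b is an ancestor of a10cdf0.
Ancestors of a10cdf0: {40013aa, 5047d64, 83e854a, 8ea4e5b, a10cdf0, e1d96c0}.
8ea4e5b is among them, so fast-forward is possible.

Yes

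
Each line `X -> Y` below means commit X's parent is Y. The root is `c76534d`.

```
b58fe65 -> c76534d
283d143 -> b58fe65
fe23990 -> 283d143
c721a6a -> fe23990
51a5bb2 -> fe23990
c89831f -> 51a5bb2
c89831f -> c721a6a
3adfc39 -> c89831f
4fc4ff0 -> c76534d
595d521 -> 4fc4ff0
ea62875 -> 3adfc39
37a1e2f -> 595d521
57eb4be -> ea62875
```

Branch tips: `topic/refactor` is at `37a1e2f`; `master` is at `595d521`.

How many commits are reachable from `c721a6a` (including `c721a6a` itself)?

Walking parent pointers from c721a6a: reachable set = {283d143, b58fe65, c721a6a, c76534d, fe23990}.
That is 5 commits.

5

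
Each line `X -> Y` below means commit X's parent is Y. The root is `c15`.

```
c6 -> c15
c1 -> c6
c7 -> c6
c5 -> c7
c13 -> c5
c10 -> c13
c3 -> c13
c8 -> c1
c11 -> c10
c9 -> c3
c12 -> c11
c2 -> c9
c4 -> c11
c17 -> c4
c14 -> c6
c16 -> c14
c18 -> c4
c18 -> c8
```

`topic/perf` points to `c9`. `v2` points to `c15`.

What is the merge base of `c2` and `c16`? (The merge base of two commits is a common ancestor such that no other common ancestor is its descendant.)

c6

Ancestors of c2: {c13, c15, c2, c3, c5, c6, c7, c9}.
Ancestors of c16: {c14, c15, c16, c6}.
Common ancestors: {c15, c6}.
Among these, c6 is not an ancestor of any other common ancestor — it is the merge base.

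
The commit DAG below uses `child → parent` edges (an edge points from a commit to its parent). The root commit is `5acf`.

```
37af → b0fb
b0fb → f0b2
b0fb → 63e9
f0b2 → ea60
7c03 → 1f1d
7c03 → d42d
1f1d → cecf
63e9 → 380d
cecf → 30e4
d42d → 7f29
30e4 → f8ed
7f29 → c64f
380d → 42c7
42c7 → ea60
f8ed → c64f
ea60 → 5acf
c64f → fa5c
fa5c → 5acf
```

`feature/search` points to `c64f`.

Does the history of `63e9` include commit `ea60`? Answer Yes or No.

Ancestors of 63e9 (commits reachable by following parents): {380d, 42c7, 5acf, 63e9, ea60}.
ea60 is in that set, so it is an ancestor of 63e9.

Yes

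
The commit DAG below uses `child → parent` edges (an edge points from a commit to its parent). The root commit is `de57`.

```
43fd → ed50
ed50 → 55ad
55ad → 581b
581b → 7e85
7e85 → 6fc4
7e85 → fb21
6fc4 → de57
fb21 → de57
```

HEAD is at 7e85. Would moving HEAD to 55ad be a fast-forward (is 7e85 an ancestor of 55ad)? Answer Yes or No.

A fast-forward from 7e85 to 55ad is possible iff 7e85 is an ancestor of 55ad.
Ancestors of 55ad: {55ad, 581b, 6fc4, 7e85, de57, fb21}.
7e85 is among them, so fast-forward is possible.

Yes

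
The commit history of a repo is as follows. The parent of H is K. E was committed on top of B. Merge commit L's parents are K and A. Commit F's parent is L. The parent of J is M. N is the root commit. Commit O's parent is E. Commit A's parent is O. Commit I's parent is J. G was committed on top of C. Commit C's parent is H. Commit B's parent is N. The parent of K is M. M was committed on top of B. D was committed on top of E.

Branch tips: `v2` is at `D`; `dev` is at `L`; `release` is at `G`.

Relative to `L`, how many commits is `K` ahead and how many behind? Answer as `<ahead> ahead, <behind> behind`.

0 ahead, 4 behind

Reachable from K: {B, K, M, N}.
Reachable from L: {A, B, E, K, L, M, N, O}.
Only in K's history (ahead): {} — 0.
Only in L's history (behind): {A, E, L, O} — 4.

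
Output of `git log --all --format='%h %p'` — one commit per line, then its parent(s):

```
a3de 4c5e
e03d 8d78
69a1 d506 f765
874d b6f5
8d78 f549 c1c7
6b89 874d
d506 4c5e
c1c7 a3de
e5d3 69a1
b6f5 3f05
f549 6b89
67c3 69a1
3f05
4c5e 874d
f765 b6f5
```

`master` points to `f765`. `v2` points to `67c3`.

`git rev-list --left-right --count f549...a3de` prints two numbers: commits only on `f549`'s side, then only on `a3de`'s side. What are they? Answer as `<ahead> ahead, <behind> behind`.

Reachable from f549: {3f05, 6b89, 874d, b6f5, f549}.
Reachable from a3de: {3f05, 4c5e, 874d, a3de, b6f5}.
Only in f549's history (ahead): {6b89, f549} — 2.
Only in a3de's history (behind): {4c5e, a3de} — 2.

2 ahead, 2 behind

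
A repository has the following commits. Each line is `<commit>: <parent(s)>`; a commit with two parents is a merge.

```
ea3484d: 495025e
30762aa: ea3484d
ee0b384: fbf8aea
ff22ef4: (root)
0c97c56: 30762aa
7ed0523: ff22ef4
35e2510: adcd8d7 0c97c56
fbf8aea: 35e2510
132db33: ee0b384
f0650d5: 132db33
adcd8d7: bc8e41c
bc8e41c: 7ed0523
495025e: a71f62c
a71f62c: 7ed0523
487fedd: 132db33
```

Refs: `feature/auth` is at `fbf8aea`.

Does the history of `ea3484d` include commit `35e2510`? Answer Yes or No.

Ancestors of ea3484d: {495025e, 7ed0523, a71f62c, ea3484d, ff22ef4}.
35e2510 is not in that set, so it is not an ancestor of ea3484d.

No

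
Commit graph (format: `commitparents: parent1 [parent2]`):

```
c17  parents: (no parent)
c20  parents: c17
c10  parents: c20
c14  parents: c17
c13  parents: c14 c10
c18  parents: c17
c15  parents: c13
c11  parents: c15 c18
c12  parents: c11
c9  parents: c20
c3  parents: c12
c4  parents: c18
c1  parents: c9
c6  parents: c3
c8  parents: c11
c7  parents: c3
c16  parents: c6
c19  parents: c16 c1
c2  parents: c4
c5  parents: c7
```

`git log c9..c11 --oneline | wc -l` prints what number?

6

Reachable from c11: {c10, c11, c13, c14, c15, c17, c18, c20}.
Reachable from c9: {c17, c20, c9}.
In c11's history but not c9's: {c10, c11, c13, c14, c15, c18} — 6 commits.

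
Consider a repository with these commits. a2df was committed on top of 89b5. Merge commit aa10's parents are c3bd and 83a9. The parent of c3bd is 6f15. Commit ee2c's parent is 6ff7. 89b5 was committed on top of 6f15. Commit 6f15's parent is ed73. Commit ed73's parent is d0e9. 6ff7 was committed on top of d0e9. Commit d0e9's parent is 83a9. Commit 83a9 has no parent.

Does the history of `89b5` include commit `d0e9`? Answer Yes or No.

Ancestors of 89b5 (commits reachable by following parents): {6f15, 83a9, 89b5, d0e9, ed73}.
d0e9 is in that set, so it is an ancestor of 89b5.

Yes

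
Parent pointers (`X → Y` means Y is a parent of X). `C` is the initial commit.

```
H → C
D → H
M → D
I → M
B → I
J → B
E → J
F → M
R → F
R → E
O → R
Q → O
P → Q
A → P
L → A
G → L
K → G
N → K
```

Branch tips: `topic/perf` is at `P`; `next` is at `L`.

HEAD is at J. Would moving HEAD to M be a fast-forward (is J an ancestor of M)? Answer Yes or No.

No

A fast-forward from J to M is possible iff J is an ancestor of M.
Ancestors of M: {C, D, H, M}.
J is not among them, so fast-forward is not possible.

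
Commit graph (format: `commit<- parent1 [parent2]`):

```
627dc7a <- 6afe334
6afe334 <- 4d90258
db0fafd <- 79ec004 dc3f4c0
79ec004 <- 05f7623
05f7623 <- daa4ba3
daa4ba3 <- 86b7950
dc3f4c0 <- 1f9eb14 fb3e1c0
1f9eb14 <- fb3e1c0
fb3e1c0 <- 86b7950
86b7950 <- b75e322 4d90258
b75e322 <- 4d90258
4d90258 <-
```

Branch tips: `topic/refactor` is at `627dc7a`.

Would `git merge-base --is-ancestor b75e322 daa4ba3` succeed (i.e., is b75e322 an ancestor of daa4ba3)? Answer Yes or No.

Yes

Ancestors of daa4ba3 (commits reachable by following parents): {4d90258, 86b7950, b75e322, daa4ba3}.
b75e322 is in that set, so it is an ancestor of daa4ba3.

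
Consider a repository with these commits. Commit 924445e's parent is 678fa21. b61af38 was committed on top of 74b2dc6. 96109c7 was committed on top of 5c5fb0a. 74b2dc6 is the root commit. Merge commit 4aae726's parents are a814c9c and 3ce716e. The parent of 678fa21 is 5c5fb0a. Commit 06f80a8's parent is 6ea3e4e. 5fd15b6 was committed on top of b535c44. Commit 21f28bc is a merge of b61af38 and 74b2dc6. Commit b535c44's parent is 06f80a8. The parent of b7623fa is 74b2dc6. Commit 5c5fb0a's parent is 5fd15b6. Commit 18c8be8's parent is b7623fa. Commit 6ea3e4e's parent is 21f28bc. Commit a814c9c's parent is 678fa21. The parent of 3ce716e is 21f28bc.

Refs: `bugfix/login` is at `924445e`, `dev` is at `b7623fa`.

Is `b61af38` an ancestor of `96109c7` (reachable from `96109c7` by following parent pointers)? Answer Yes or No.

Yes

Ancestors of 96109c7 (commits reachable by following parents): {06f80a8, 21f28bc, 5c5fb0a, 5fd15b6, 6ea3e4e, 74b2dc6, 96109c7, b535c44, b61af38}.
b61af38 is in that set, so it is an ancestor of 96109c7.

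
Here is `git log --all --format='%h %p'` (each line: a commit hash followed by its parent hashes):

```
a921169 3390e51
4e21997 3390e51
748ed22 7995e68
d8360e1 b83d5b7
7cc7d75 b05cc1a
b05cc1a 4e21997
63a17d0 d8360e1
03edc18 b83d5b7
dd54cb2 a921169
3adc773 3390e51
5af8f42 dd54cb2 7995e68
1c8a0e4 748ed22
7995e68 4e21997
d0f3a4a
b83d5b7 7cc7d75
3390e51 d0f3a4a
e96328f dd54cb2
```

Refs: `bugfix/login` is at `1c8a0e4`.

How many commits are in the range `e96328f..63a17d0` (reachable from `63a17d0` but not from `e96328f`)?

Reachable from 63a17d0: {3390e51, 4e21997, 63a17d0, 7cc7d75, b05cc1a, b83d5b7, d0f3a4a, d8360e1}.
Reachable from e96328f: {3390e51, a921169, d0f3a4a, dd54cb2, e96328f}.
In 63a17d0's history but not e96328f's: {4e21997, 63a17d0, 7cc7d75, b05cc1a, b83d5b7, d8360e1} — 6 commits.

6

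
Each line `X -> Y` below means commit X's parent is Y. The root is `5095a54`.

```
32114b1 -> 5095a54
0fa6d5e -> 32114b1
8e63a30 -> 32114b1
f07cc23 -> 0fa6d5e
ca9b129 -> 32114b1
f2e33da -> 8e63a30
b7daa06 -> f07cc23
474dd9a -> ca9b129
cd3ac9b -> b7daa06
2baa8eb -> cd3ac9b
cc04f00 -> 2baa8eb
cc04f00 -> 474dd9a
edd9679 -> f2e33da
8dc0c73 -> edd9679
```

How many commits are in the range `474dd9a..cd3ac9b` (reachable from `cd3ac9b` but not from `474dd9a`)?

Reachable from cd3ac9b: {0fa6d5e, 32114b1, 5095a54, b7daa06, cd3ac9b, f07cc23}.
Reachable from 474dd9a: {32114b1, 474dd9a, 5095a54, ca9b129}.
In cd3ac9b's history but not 474dd9a's: {0fa6d5e, b7daa06, cd3ac9b, f07cc23} — 4 commits.

4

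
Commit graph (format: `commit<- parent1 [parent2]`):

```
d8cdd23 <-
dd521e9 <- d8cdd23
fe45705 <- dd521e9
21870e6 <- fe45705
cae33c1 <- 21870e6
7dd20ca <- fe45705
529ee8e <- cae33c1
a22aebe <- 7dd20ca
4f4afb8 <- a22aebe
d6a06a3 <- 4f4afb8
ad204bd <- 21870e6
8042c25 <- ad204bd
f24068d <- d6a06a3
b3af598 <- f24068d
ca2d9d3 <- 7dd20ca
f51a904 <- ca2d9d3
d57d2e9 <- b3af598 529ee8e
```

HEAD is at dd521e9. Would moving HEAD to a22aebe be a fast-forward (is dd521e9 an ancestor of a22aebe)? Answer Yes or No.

A fast-forward from dd521e9 to a22aebe is possible iff dd521e9 is an ancestor of a22aebe.
Ancestors of a22aebe: {7dd20ca, a22aebe, d8cdd23, dd521e9, fe45705}.
dd521e9 is among them, so fast-forward is possible.

Yes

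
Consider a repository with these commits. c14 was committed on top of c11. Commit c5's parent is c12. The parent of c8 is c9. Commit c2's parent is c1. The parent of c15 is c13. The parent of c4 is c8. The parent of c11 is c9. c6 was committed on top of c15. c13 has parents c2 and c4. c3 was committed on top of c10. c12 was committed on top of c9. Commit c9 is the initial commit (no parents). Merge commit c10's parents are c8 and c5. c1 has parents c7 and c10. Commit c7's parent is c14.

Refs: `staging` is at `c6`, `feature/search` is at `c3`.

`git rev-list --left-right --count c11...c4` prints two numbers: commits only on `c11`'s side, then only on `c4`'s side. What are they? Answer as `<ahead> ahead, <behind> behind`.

1 ahead, 2 behind

Reachable from c11: {c11, c9}.
Reachable from c4: {c4, c8, c9}.
Only in c11's history (ahead): {c11} — 1.
Only in c4's history (behind): {c4, c8} — 2.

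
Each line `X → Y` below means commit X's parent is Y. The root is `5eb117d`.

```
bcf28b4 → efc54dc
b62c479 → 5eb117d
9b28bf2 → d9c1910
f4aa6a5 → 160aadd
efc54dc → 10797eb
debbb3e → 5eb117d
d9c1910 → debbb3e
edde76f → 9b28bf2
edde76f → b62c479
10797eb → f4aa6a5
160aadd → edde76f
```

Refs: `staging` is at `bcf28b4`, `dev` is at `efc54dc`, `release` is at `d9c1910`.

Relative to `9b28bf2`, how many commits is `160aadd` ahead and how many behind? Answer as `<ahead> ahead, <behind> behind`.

Reachable from 160aadd: {160aadd, 5eb117d, 9b28bf2, b62c479, d9c1910, debbb3e, edde76f}.
Reachable from 9b28bf2: {5eb117d, 9b28bf2, d9c1910, debbb3e}.
Only in 160aadd's history (ahead): {160aadd, b62c479, edde76f} — 3.
Only in 9b28bf2's history (behind): {} — 0.

3 ahead, 0 behind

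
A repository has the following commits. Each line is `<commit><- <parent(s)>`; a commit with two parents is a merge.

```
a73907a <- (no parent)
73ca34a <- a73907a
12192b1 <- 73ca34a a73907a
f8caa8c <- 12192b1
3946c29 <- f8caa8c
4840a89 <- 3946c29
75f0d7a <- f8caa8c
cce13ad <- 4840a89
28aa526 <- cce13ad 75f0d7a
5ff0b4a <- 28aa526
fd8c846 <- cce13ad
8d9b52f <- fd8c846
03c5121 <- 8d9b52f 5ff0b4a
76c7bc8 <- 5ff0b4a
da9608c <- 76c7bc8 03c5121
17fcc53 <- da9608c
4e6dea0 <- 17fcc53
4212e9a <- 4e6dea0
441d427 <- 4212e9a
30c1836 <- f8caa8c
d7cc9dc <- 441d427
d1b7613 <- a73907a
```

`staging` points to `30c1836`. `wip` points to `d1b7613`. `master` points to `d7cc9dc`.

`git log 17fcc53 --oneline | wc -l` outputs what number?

Walking parent pointers from 17fcc53: reachable set = {03c5121, 12192b1, 17fcc53, 28aa526, 3946c29, 4840a89, 5ff0b4a, 73ca34a, 75f0d7a, 76c7bc8, 8d9b52f, a73907a, cce13ad, da9608c, f8caa8c, fd8c846}.
That is 16 commits.

16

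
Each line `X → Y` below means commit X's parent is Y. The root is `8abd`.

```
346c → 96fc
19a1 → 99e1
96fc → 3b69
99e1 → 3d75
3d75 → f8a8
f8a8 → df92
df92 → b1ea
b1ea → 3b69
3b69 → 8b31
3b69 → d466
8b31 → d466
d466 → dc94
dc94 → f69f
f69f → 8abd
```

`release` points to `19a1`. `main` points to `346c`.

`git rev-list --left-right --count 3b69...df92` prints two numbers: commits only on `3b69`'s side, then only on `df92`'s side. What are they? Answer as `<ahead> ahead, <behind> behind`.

Reachable from 3b69: {3b69, 8abd, 8b31, d466, dc94, f69f}.
Reachable from df92: {3b69, 8abd, 8b31, b1ea, d466, dc94, df92, f69f}.
Only in 3b69's history (ahead): {} — 0.
Only in df92's history (behind): {b1ea, df92} — 2.

0 ahead, 2 behind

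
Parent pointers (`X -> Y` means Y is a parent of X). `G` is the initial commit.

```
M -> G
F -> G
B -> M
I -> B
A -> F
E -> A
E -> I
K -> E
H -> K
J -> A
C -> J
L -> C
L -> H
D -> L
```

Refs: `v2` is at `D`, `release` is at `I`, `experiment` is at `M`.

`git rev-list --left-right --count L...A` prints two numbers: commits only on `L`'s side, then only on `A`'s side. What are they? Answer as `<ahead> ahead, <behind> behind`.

Reachable from L: {A, B, C, E, F, G, H, I, J, K, L, M}.
Reachable from A: {A, F, G}.
Only in L's history (ahead): {B, C, E, H, I, J, K, L, M} — 9.
Only in A's history (behind): {} — 0.

9 ahead, 0 behind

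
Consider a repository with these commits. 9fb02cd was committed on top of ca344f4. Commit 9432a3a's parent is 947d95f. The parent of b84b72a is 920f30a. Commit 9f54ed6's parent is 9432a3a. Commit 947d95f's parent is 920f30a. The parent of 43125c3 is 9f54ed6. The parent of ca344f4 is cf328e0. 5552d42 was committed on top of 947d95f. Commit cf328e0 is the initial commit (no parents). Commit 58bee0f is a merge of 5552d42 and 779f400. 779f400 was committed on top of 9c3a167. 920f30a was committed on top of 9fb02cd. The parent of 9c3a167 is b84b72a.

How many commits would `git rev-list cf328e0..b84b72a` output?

4

Reachable from b84b72a: {920f30a, 9fb02cd, b84b72a, ca344f4, cf328e0}.
Reachable from cf328e0: {cf328e0}.
In b84b72a's history but not cf328e0's: {920f30a, 9fb02cd, b84b72a, ca344f4} — 4 commits.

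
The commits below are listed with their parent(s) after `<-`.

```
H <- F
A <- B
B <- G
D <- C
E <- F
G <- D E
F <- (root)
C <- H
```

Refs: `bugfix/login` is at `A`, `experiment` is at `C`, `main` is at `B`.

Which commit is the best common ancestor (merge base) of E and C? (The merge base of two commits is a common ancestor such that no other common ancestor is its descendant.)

Ancestors of E: {E, F}.
Ancestors of C: {C, F, H}.
Common ancestors: {F}.
The only common ancestor is F, so it is the merge base.

F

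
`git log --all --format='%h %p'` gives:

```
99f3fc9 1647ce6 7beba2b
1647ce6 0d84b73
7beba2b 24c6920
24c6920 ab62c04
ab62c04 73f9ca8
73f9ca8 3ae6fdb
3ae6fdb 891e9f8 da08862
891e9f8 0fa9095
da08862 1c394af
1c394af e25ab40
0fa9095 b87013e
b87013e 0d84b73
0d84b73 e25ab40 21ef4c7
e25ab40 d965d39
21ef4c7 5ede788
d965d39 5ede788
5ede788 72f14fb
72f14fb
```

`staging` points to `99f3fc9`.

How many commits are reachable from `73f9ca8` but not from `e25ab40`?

Reachable from 73f9ca8: {0d84b73, 0fa9095, 1c394af, 21ef4c7, 3ae6fdb, 5ede788, 72f14fb, 73f9ca8, 891e9f8, b87013e, d965d39, da08862, e25ab40}.
Reachable from e25ab40: {5ede788, 72f14fb, d965d39, e25ab40}.
In 73f9ca8's history but not e25ab40's: {0d84b73, 0fa9095, 1c394af, 21ef4c7, 3ae6fdb, 73f9ca8, 891e9f8, b87013e, da08862} — 9 commits.

9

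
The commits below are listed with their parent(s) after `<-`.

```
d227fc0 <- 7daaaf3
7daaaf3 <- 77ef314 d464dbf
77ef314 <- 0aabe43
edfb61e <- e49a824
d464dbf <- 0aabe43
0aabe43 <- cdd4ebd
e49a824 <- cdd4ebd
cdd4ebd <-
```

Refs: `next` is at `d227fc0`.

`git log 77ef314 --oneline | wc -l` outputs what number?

3

Walking parent pointers from 77ef314: reachable set = {0aabe43, 77ef314, cdd4ebd}.
That is 3 commits.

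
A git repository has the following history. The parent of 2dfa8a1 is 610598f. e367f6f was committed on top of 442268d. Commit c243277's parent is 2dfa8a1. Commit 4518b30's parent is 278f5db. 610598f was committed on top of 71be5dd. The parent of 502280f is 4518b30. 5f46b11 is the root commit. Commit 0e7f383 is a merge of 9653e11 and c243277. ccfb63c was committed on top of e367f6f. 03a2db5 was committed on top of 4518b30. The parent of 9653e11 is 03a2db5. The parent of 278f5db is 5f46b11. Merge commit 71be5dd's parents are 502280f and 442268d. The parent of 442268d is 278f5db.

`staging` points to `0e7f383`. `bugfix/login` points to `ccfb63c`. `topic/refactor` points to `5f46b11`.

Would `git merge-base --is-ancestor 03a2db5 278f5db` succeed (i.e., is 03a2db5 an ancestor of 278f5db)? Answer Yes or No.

No

Ancestors of 278f5db: {278f5db, 5f46b11}.
03a2db5 is not in that set, so it is not an ancestor of 278f5db.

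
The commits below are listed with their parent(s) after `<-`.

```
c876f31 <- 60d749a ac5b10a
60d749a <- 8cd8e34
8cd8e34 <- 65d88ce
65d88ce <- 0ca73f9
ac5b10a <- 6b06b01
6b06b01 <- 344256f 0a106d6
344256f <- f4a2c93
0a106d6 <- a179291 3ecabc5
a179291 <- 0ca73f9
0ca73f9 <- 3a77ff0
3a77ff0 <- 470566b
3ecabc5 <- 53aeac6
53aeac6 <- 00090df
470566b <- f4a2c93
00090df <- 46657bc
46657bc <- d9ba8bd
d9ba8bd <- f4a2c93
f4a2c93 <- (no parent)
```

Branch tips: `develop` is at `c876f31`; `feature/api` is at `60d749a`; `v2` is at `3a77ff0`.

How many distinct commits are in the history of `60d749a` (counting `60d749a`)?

7

Walking parent pointers from 60d749a: reachable set = {0ca73f9, 3a77ff0, 470566b, 60d749a, 65d88ce, 8cd8e34, f4a2c93}.
That is 7 commits.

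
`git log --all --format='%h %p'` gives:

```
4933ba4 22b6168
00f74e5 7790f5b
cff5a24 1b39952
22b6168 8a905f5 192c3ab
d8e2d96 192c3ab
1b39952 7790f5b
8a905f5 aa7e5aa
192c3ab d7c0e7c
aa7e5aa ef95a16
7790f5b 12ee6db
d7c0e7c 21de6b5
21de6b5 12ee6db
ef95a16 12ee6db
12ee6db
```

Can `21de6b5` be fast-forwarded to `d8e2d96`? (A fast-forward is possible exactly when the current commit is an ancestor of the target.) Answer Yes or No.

A fast-forward from 21de6b5 to d8e2d96 is possible iff 21de6b5 is an ancestor of d8e2d96.
Ancestors of d8e2d96: {12ee6db, 192c3ab, 21de6b5, d7c0e7c, d8e2d96}.
21de6b5 is among them, so fast-forward is possible.

Yes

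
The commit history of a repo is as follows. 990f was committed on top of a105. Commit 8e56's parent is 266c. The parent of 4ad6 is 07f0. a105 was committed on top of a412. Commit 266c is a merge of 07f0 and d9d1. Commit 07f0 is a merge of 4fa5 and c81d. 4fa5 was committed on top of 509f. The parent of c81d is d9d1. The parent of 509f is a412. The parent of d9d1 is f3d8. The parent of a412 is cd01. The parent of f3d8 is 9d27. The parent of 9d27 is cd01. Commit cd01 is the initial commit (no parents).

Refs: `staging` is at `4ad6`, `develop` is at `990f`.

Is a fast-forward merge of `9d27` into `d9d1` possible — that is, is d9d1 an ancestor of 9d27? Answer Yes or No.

A fast-forward from d9d1 to 9d27 is possible iff d9d1 is an ancestor of 9d27.
Ancestors of 9d27: {9d27, cd01}.
d9d1 is not among them, so fast-forward is not possible.

No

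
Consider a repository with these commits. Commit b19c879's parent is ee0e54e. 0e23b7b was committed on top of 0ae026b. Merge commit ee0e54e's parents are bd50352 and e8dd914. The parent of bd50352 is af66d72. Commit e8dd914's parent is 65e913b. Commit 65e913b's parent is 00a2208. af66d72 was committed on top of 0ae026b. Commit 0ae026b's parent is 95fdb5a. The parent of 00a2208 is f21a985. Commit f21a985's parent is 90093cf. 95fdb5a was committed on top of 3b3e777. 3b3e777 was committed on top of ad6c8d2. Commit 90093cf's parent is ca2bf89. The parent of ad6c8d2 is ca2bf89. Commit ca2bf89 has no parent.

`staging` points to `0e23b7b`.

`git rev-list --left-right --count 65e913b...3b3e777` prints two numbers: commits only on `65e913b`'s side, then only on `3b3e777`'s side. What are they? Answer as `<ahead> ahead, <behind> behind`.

Reachable from 65e913b: {00a2208, 65e913b, 90093cf, ca2bf89, f21a985}.
Reachable from 3b3e777: {3b3e777, ad6c8d2, ca2bf89}.
Only in 65e913b's history (ahead): {00a2208, 65e913b, 90093cf, f21a985} — 4.
Only in 3b3e777's history (behind): {3b3e777, ad6c8d2} — 2.

4 ahead, 2 behind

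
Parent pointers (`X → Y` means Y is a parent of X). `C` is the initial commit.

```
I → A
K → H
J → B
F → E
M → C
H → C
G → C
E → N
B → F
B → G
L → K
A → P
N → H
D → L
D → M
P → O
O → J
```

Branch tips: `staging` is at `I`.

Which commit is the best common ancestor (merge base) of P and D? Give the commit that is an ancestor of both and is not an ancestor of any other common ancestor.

H

Ancestors of P: {B, C, E, F, G, H, J, N, O, P}.
Ancestors of D: {C, D, H, K, L, M}.
Common ancestors: {C, H}.
Among these, H is not an ancestor of any other common ancestor — it is the merge base.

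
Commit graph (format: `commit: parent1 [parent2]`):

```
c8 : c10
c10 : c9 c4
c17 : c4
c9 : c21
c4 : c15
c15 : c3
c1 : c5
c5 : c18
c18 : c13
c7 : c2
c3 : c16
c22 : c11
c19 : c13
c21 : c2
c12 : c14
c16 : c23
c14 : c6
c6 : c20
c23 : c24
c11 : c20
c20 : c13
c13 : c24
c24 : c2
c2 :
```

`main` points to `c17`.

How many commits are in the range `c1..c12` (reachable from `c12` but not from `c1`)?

Reachable from c12: {c12, c13, c14, c2, c20, c24, c6}.
Reachable from c1: {c1, c13, c18, c2, c24, c5}.
In c12's history but not c1's: {c12, c14, c20, c6} — 4 commits.

4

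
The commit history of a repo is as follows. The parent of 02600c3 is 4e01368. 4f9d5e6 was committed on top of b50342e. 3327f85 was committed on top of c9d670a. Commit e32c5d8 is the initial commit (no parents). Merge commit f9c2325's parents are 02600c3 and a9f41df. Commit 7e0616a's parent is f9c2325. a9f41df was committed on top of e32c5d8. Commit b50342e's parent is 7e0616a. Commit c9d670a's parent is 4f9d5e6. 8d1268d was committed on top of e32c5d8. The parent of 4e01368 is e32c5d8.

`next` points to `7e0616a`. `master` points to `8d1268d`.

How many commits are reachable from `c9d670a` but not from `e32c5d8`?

8

Reachable from c9d670a: {02600c3, 4e01368, 4f9d5e6, 7e0616a, a9f41df, b50342e, c9d670a, e32c5d8, f9c2325}.
Reachable from e32c5d8: {e32c5d8}.
In c9d670a's history but not e32c5d8's: {02600c3, 4e01368, 4f9d5e6, 7e0616a, a9f41df, b50342e, c9d670a, f9c2325} — 8 commits.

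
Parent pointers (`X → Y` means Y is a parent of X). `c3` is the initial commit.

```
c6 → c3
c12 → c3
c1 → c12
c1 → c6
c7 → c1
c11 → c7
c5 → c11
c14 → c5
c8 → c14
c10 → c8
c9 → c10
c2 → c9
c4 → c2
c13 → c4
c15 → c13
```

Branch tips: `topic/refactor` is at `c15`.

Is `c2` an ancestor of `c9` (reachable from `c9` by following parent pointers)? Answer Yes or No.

Ancestors of c9: {c1, c10, c11, c12, c14, c3, c5, c6, c7, c8, c9}.
c2 is not in that set, so it is not an ancestor of c9.

No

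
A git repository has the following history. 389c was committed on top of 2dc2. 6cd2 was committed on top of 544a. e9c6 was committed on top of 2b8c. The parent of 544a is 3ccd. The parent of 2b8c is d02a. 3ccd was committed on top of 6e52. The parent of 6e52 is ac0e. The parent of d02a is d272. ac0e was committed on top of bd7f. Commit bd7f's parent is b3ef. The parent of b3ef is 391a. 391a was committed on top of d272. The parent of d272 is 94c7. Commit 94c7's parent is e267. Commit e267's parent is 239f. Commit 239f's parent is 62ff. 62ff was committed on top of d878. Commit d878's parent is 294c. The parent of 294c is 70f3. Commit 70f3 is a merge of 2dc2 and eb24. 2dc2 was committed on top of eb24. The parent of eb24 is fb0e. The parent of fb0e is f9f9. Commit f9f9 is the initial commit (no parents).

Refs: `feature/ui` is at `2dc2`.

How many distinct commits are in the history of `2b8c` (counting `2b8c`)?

14

Walking parent pointers from 2b8c: reachable set = {239f, 294c, 2b8c, 2dc2, 62ff, 70f3, 94c7, d02a, d272, d878, e267, eb24, f9f9, fb0e}.
That is 14 commits.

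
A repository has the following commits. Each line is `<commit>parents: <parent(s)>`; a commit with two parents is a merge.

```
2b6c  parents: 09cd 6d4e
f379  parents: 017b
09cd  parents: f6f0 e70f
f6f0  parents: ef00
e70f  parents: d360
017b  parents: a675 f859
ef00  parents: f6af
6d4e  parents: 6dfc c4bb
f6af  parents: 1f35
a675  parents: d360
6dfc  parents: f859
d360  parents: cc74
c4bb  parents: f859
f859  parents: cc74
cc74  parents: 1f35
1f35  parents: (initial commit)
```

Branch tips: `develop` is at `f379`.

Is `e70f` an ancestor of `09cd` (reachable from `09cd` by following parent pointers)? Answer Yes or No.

Ancestors of 09cd (commits reachable by following parents): {09cd, 1f35, cc74, d360, e70f, ef00, f6af, f6f0}.
e70f is in that set, so it is an ancestor of 09cd.

Yes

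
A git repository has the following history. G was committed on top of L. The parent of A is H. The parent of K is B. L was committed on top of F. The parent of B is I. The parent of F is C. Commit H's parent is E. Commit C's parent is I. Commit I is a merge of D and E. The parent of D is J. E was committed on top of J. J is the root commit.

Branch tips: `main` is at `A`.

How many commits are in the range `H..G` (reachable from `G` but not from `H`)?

6

Reachable from G: {C, D, E, F, G, I, J, L}.
Reachable from H: {E, H, J}.
In G's history but not H's: {C, D, F, G, I, L} — 6 commits.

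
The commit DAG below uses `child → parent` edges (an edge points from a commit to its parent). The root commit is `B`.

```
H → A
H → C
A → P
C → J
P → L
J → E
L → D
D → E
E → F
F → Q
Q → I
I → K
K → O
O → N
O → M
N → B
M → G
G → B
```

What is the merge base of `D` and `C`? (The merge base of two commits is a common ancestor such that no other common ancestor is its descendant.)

E

Ancestors of D: {B, D, E, F, G, I, K, M, N, O, Q}.
Ancestors of C: {B, C, E, F, G, I, J, K, M, N, O, Q}.
Common ancestors: {B, E, F, G, I, K, M, N, O, Q}.
Among these, E is not an ancestor of any other common ancestor — it is the merge base.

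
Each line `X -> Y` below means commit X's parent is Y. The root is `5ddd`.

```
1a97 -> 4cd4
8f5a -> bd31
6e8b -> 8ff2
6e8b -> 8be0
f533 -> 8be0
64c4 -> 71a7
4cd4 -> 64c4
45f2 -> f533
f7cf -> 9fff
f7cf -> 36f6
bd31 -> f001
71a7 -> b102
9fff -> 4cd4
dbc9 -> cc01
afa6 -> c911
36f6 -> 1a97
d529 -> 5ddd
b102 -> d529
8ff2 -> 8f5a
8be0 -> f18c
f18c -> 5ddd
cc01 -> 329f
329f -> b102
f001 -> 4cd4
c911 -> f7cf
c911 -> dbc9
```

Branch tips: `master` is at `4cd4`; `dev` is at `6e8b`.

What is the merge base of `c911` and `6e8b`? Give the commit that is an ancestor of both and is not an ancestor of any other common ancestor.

Ancestors of c911: {1a97, 329f, 36f6, 4cd4, 5ddd, 64c4, 71a7, 9fff, b102, c911, cc01, d529, dbc9, f7cf}.
Ancestors of 6e8b: {4cd4, 5ddd, 64c4, 6e8b, 71a7, 8be0, 8f5a, 8ff2, b102, bd31, d529, f001, f18c}.
Common ancestors: {4cd4, 5ddd, 64c4, 71a7, b102, d529}.
Among these, 4cd4 is not an ancestor of any other common ancestor — it is the merge base.

4cd4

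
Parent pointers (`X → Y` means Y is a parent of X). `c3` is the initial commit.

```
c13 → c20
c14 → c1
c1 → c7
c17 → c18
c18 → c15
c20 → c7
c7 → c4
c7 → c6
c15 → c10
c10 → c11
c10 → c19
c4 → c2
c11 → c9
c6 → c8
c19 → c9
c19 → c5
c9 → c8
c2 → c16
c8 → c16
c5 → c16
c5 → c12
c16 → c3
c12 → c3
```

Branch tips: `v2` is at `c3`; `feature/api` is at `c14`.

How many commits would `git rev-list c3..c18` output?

10

Reachable from c18: {c10, c11, c12, c15, c16, c18, c19, c3, c5, c8, c9}.
Reachable from c3: {c3}.
In c18's history but not c3's: {c10, c11, c12, c15, c16, c18, c19, c5, c8, c9} — 10 commits.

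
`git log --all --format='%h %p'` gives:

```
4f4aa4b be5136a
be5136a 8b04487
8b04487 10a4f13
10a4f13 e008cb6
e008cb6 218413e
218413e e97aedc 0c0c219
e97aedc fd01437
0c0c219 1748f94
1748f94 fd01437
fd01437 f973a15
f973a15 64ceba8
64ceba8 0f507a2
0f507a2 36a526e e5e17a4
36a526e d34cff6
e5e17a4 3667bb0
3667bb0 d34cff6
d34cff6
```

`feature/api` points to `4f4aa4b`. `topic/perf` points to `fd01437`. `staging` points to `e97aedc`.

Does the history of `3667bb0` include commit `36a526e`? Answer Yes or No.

No

Ancestors of 3667bb0: {3667bb0, d34cff6}.
36a526e is not in that set, so it is not an ancestor of 3667bb0.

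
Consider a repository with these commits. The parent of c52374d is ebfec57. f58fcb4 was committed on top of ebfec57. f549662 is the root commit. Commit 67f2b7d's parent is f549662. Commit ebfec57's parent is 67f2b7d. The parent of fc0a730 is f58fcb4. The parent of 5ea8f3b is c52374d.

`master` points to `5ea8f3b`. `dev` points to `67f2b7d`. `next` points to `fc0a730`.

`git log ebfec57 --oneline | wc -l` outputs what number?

3

Walking parent pointers from ebfec57: reachable set = {67f2b7d, ebfec57, f549662}.
That is 3 commits.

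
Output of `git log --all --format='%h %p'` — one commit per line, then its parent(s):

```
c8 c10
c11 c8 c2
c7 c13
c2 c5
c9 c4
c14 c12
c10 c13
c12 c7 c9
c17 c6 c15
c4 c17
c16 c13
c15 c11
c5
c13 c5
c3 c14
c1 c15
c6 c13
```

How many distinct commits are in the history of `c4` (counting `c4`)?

10

Walking parent pointers from c4: reachable set = {c10, c11, c13, c15, c17, c2, c4, c5, c6, c8}.
That is 10 commits.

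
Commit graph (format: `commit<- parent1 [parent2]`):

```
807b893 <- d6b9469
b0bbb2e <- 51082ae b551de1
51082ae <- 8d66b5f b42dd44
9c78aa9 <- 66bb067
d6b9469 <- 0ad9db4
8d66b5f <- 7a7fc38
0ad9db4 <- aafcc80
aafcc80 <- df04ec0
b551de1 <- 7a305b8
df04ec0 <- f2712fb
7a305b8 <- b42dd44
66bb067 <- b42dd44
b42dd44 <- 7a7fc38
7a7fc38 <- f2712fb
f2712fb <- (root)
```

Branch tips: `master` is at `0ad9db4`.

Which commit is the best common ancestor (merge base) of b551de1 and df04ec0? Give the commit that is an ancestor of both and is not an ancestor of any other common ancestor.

f2712fb

Ancestors of b551de1: {7a305b8, 7a7fc38, b42dd44, b551de1, f2712fb}.
Ancestors of df04ec0: {df04ec0, f2712fb}.
Common ancestors: {f2712fb}.
The only common ancestor is f2712fb, so it is the merge base.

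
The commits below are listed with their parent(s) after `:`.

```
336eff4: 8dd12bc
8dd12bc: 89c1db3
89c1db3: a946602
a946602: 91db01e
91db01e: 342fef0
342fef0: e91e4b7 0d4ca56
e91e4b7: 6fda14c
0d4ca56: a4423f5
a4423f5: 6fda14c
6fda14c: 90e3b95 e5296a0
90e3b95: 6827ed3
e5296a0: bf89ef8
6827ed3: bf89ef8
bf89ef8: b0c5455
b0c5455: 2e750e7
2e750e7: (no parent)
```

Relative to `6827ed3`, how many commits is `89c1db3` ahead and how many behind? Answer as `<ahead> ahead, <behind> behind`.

Reachable from 89c1db3: {0d4ca56, 2e750e7, 342fef0, 6827ed3, 6fda14c, 89c1db3, 90e3b95, 91db01e, a4423f5, a946602, b0c5455, bf89ef8, e5296a0, e91e4b7}.
Reachable from 6827ed3: {2e750e7, 6827ed3, b0c5455, bf89ef8}.
Only in 89c1db3's history (ahead): {0d4ca56, 342fef0, 6fda14c, 89c1db3, 90e3b95, 91db01e, a4423f5, a946602, e5296a0, e91e4b7} — 10.
Only in 6827ed3's history (behind): {} — 0.

10 ahead, 0 behind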